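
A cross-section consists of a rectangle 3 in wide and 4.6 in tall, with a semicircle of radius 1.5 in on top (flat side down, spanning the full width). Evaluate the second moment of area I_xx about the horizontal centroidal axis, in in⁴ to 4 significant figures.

Treat the section as a set of non-overlapping primitives; coordinates are from the bounding-box lower-left.
Rectangular body: 3 × 4.6, A = 13.8 in², y = 2.3 in, Ī = 24.334 in⁴.
Semicircular cap: semicircle r = 1.5, A = 3.53429 in², y = 5.23662 in, Ī = 0.555645 in⁴.
Centroid: ȳ = ΣA·y / ΣA = 2.89875 in.
Transfer each piece to the horizontal centroidal axis using Ī + A·d² with d = y − 2.89875:
  rectangular body: d = -0.598748 in → contributes +29.2813 in⁴
  semicircular cap: d = 2.33787 in → contributes +19.8728 in⁴
Total I = 49.1541 in⁴.

I_xx ≈ 49.15 in⁴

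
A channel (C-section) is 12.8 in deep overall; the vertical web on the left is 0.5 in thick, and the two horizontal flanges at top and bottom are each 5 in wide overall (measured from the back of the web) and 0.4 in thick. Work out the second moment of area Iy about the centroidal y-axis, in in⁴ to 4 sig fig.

Split into non-overlapping primitives; take the origin at the lower-left of the bounding box.
Web: 0.5 × 12.8, A = 6.4 in², x = 0.25 in, Ī = 0.133333 in⁴.
Top flange (beyond web): 4.5 × 0.4, A = 1.8 in², x = 2.75 in, Ī = 3.0375 in⁴.
Bottom flange (beyond web): 4.5 × 0.4, A = 1.8 in², x = 2.75 in, Ī = 3.0375 in⁴.
Centroid: x̄ = ΣA·x / ΣA = 1.15 in.
Transfer each piece to the centroidal y-axis using Ī + A·d² with d = x − 1.15:
  web: d = -0.9 in → contributes +5.31733 in⁴
  top flange (beyond web): d = 1.6 in → contributes +7.6455 in⁴
  bottom flange (beyond web): d = 1.6 in → contributes +7.6455 in⁴
Total I = 20.6083 in⁴.

Iy ≈ 20.61 in⁴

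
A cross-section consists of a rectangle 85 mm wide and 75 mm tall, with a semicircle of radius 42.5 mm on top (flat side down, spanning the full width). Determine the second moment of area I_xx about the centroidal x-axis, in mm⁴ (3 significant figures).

I_xx ≈ 9.40 × 10⁶ mm⁴

Split into non-overlapping primitives; take the origin at the lower-left of the bounding box.
Rectangular body: 85 × 75, A = 6 375 mm², y = 37.5 mm, Ī = 2 988 281 mm⁴.
Semicircular cap: semicircle r = 42.5, A = 2837.3 mm², y = 93.038 mm, Ī = 358 086 mm⁴.
Centroid: ȳ = ΣA·y / ΣA = 54.605 mm.
Transfer each piece to the centroidal x-axis using Ī + A·d² with d = y − 54.605:
  rectangular body: d = -17.105 mm → contributes +4 853 448 mm⁴
  semicircular cap: d = 38.433 mm → contributes +4 548 918 mm⁴
Total I = 9 402 366 mm⁴.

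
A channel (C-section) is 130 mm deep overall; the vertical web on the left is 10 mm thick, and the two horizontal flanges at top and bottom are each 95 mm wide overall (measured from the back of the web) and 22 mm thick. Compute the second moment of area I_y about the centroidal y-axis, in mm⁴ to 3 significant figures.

Split into non-overlapping primitives; take the origin at the lower-left of the bounding box.
Web: 10 × 130, A = 1 300 mm², x = 5 mm, Ī = 10 833 mm⁴.
Top flange (beyond web): 85 × 22, A = 1 870 mm², x = 52.5 mm, Ī = 1 125 896 mm⁴.
Bottom flange (beyond web): 85 × 22, A = 1 870 mm², x = 52.5 mm, Ī = 1 125 896 mm⁴.
Centroid: x̄ = ΣA·x / ΣA = 40.248 mm.
Transfer each piece to the centroidal y-axis using Ī + A·d² with d = x − 40.248:
  web: d = -35.248 mm → contributes +1 625 983 mm⁴
  top flange (beyond web): d = 12.252 mm → contributes +1 406 604 mm⁴
  bottom flange (beyond web): d = 12.252 mm → contributes +1 406 604 mm⁴
Total I = 4 439 190 mm⁴.

I_y ≈ 4.44 × 10⁶ mm⁴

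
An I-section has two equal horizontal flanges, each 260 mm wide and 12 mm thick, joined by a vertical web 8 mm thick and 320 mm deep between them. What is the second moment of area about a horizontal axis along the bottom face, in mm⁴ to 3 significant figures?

Break the section into simple shapes (no overlaps), measuring from the bottom-left corner of the bounding box.
Bottom flange: 260 × 12, A = 3 120 mm², y = 6 mm, Ī = 37 440 mm⁴.
Web: 8 × 320, A = 2 560 mm², y = 172 mm, Ī = 21 845 333 mm⁴.
Top flange: 260 × 12, A = 3 120 mm², y = 338 mm, Ī = 37 440 mm⁴.
Transfer each piece to the base of the section using Ī + A·d² with d = y − 0:
  bottom flange: d = 6 mm → contributes +149 760 mm⁴
  web: d = 172 mm → contributes +97 580 373 mm⁴
  top flange: d = 338 mm → contributes +356 478 720 mm⁴
Total I = 454 208 853 mm⁴.

I_base ≈ 4.54 × 10⁸ mm⁴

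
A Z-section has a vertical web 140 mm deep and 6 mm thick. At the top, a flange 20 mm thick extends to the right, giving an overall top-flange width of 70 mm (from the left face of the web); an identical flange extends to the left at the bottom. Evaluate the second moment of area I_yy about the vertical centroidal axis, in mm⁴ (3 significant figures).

Decompose the section into non-overlapping parts with the origin at the bottom-left of its bounding rectangle.
Web: 6 × 140, A = 840 mm², x = 67 mm, Ī = 2 520 mm⁴.
Top flange (beyond web): 64 × 20, A = 1 280 mm², x = 102 mm, Ī = 436 907 mm⁴.
Bottom flange (beyond web): 64 × 20, A = 1 280 mm², x = 32 mm, Ī = 436 907 mm⁴.
Centroid: x̄ = ΣA·x / ΣA = 67 mm.
Transfer each piece to the vertical centroidal axis using Ī + A·d² with d = x − 67:
  web: d = 0 mm → contributes +2 520 mm⁴
  top flange (beyond web): d = 35 mm → contributes +2 004 907 mm⁴
  bottom flange (beyond web): d = -35 mm → contributes +2 004 907 mm⁴
Total I = 4 012 333 mm⁴.

I_yy ≈ 4.01 × 10⁶ mm⁴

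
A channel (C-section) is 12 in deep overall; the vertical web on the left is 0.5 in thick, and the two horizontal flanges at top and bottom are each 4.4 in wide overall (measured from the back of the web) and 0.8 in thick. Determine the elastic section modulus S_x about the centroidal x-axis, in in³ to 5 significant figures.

Split into non-overlapping primitives; take the origin at the lower-left of the bounding box.
Web: 0.5 × 12, A = 6 in², y = 6 in, Ī = 72 in⁴.
Top flange (beyond web): 3.9 × 0.8, A = 3.12 in², y = 11.6 in, Ī = 0.1664 in⁴.
Bottom flange (beyond web): 3.9 × 0.8, A = 3.12 in², y = 0.4 in, Ī = 0.1664 in⁴.
By symmetry the centroid is at mid-height, ȳ = 6 in.
Transfer each piece to the centroidal x-axis using Ī + A·d² with d = y − 6:
  web: d = 0 in → contributes +72 in⁴
  top flange (beyond web): d = 5.6 in → contributes +98.0096 in⁴
  bottom flange (beyond web): d = -5.6 in → contributes +98.0096 in⁴
Total I = 268.0192 in⁴.
Extreme fibre distance c = 6 in; S = I/c = 44.66987 in³.

S_x ≈ 44.670 in³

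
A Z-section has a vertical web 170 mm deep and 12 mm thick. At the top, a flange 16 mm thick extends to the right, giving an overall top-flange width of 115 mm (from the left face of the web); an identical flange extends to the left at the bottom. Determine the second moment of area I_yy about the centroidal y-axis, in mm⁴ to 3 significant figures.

I_yy ≈ 1.38 × 10⁷ mm⁴

Split into non-overlapping primitives; take the origin at the lower-left of the bounding box.
Web: 12 × 170, A = 2 040 mm², x = 109 mm, Ī = 24 480 mm⁴.
Top flange (beyond web): 103 × 16, A = 1 648 mm², x = 166.5 mm, Ī = 1 456 969 mm⁴.
Bottom flange (beyond web): 103 × 16, A = 1 648 mm², x = 51.5 mm, Ī = 1 456 969 mm⁴.
Centroid: x̄ = ΣA·x / ΣA = 109 mm.
Transfer each piece to the centroidal y-axis using Ī + A·d² with d = x − 109:
  web: d = 0 mm → contributes +24 480 mm⁴
  top flange (beyond web): d = 57.5 mm → contributes +6 905 669 mm⁴
  bottom flange (beyond web): d = -57.5 mm → contributes +6 905 669 mm⁴
Total I = 13 835 819 mm⁴.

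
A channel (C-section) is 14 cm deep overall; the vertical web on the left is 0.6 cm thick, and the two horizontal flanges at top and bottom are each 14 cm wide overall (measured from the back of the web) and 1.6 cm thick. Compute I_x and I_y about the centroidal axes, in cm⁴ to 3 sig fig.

Split into non-overlapping primitives; take the origin at the lower-left of the bounding box.
Web: 0.6 × 14, A = 8.4 cm², y = 7 cm, Ī = 137.2 cm⁴.
Top flange (beyond web): 13.4 × 1.6, A = 21.44 cm², y = 13.2 cm, Ī = 4.5739 cm⁴.
Bottom flange (beyond web): 13.4 × 1.6, A = 21.44 cm², y = 0.8 cm, Ī = 4.5739 cm⁴.
By symmetry the centroid is at mid-height, ȳ = 7 cm.
Transfer each piece to the centroidal x-axis using Ī + A·d² with d = y − 7:
  web: d = 0 cm → contributes +137.2 cm⁴
  top flange (beyond web): d = 6.2 cm → contributes +828.73 cm⁴
  bottom flange (beyond web): d = -6.2 cm → contributes +828.73 cm⁴
Total I = 1794.7 cm⁴.
For the y-axis: x̄ = 6.1534 cm.
Repeating about the centroidal y-axis gives I_y = 986.06 cm⁴.

I_x ≈ 1790 cm⁴, I_y ≈ 986 cm⁴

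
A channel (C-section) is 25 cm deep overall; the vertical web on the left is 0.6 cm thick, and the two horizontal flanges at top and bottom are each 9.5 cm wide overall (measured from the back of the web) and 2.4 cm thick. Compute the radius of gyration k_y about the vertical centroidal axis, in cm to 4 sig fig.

k_y ≈ 3.039 cm

Decompose the section into non-overlapping parts with the origin at the bottom-left of its bounding rectangle.
Web: 0.6 × 25, A = 15 cm², x = 0.3 cm, Ī = 0.45 cm⁴.
Top flange (beyond web): 8.9 × 2.4, A = 21.36 cm², x = 5.05 cm, Ī = 140.994 cm⁴.
Bottom flange (beyond web): 8.9 × 2.4, A = 21.36 cm², x = 5.05 cm, Ī = 140.994 cm⁴.
Centroid: x̄ = ΣA·x / ΣA = 3.81559 cm.
Transfer each piece to the vertical centroidal axis using Ī + A·d² with d = x − 3.81559:
  web: d = -3.51559 cm → contributes +185.841 cm⁴
  top flange (beyond web): d = 1.23441 cm → contributes +173.541 cm⁴
  bottom flange (beyond web): d = 1.23441 cm → contributes +173.541 cm⁴
Total I = 532.924 cm⁴.
Radius of gyration: k = √(I/A) = √(532.924 / 57.72) = 3.03857 cm.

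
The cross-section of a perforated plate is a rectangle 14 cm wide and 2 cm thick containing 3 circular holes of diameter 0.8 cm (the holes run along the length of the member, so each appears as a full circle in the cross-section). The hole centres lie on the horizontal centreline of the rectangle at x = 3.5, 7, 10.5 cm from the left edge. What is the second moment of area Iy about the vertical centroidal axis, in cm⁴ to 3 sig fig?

Decompose the section into non-overlapping parts with the origin at the bottom-left of its bounding rectangle.
Plate: 14 × 2, A = 28 cm², x = 7 cm, Ī = 457.33 cm⁴.
Hole 1 (subtracted): ⌀0.8, A = 0.50265 cm², x = 3.5 cm, Ī = 0.020106 cm⁴.
Hole 2 (subtracted): ⌀0.8, A = 0.50265 cm², x = 7 cm, Ī = 0.020106 cm⁴.
Hole 3 (subtracted): ⌀0.8, A = 0.50265 cm², x = 10.5 cm, Ī = 0.020106 cm⁴.
By symmetry the centroid is at mid-width, x̄ = 7 cm.
Transfer each piece to the vertical centroidal axis using Ī + A·d² with d = x − 7:
  plate: d = 0 cm → contributes +457.33 cm⁴
  hole 1: d = -3.5 cm → contributes −6.1776 cm⁴
  hole 2: d = 0 cm → contributes −0.020106 cm⁴
  hole 3: d = 3.5 cm → contributes −6.1776 cm⁴
Total I = 444.96 cm⁴.

Iy ≈ 445 cm⁴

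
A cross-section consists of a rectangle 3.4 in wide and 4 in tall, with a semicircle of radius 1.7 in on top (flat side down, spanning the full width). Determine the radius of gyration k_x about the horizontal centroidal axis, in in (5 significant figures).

Split into non-overlapping primitives; take the origin at the lower-left of the bounding box.
Rectangular body: 3.4 × 4, A = 13.6 in², y = 2 in, Ī = 18.13333 in⁴.
Semicircular cap: semicircle r = 1.7, A = 4.539601 in², y = 4.721502 in, Ī = 0.9167011 in⁴.
Centroid: ȳ = ΣA·y / ΣA = 2.681081 in.
Transfer each piece to the horizontal centroidal axis using Ī + A·d² with d = y − 2.681081:
  rectangular body: d = -0.6810809 in → contributes +24.44198 in⁴
  semicircular cap: d = 2.040422 in → contributes +19.81651 in⁴
Total I = 44.2585 in⁴.
Radius of gyration: k = √(I/A) = √(44.2585 / 18.1396) = 1.562012 in.

k_x ≈ 1.5620 in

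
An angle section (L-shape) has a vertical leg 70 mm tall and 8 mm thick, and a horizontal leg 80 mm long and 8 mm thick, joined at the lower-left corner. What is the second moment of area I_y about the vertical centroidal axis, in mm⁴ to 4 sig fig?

Treat the section as a set of non-overlapping primitives; coordinates are from the bounding-box lower-left.
Vertical leg: 8 × 70, A = 560 mm², x = 4 mm, Ī = 2986.67 mm⁴.
Horizontal leg (remainder): 72 × 8, A = 576 mm², x = 44 mm, Ī = 248 832 mm⁴.
Centroid: x̄ = ΣA·x / ΣA = 24.2817 mm.
Transfer each piece to the vertical centroidal axis using Ī + A·d² with d = x − 24.2817:
  vertical leg: d = -20.2817 mm → contributes +233 341 mm⁴
  horizontal leg (remainder): d = 19.7183 mm → contributes +472 788 mm⁴
Total I = 706 129 mm⁴.

I_y ≈ 7.061 × 10⁵ mm⁴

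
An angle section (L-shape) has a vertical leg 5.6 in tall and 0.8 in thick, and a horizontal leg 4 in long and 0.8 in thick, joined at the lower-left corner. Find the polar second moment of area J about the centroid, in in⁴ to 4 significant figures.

J ≈ 30.17 in⁴

Treat the section as a set of non-overlapping primitives; coordinates are from the bounding-box lower-left.
Vertical leg: 0.8 × 5.6, A = 4.48 in², y = 2.8 in, Ī = 11.7077 in⁴.
Horizontal leg (remainder): 3.2 × 0.8, A = 2.56 in², y = 0.4 in, Ī = 0.136533 in⁴.
Centroid: ȳ = ΣA·y / ΣA = 1.92727 in.
Transfer each piece to the centroidal x-axis using Ī + A·d² with d = y − 1.92727:
  vertical leg: d = 0.872727 in → contributes +15.1199 in⁴
  horizontal leg (remainder): d = -1.52727 in → contributes +6.10789 in⁴
Total I = 21.2278 in⁴.
For the y-axis: x̄ = 1.12727 in.
Repeating about the centroidal y-axis gives I_y = 8.93983 in⁴.
Polar second moment: J = I_x + I_y = 30.1677 in⁴.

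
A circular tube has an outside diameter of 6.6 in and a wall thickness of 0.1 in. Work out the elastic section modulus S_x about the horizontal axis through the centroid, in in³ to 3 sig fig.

Decompose the section into non-overlapping parts with the origin at the bottom-left of its bounding rectangle.
Outer circle: ⌀6.6, A = 34.212 in², y = 3.3 in, Ī = 93.142 in⁴.
Bore (subtracted): ⌀6.4, A = 32.17 in², y = 3.3 in, Ī = 82.355 in⁴.
By symmetry the centroid is at mid-height, ȳ = 3.3 in.
All pieces are centred on the horizontal axis through the centroid, so I = ΣĪ (holes subtracted) = 10.787 in⁴.
Extreme fibre distance c = 3.3 in; S = I/c = 3.2688 in³.

S_x ≈ 3.27 in³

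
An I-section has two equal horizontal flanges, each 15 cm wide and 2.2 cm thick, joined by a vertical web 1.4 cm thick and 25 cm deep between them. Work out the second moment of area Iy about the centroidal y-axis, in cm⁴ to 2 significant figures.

Split into non-overlapping primitives; take the origin at the lower-left of the bounding box.
Bottom flange: 15 × 2.2, A = 33 cm², x = 7.5 cm, Ī = 618.8 cm⁴.
Web: 1.4 × 25, A = 35 cm², x = 7.5 cm, Ī = 5.717 cm⁴.
Top flange: 15 × 2.2, A = 33 cm², x = 7.5 cm, Ī = 618.8 cm⁴.
By symmetry the centroid is at mid-width, x̄ = 7.5 cm.
All pieces are centred on the centroidal y-axis, so I = ΣĪ = 1 243 cm⁴.

Iy ≈ 1200 cm⁴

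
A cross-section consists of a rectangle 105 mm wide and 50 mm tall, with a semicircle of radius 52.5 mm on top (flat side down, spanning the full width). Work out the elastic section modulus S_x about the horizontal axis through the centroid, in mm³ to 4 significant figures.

Decompose the section into non-overlapping parts with the origin at the bottom-left of its bounding rectangle.
Rectangular body: 105 × 50, A = 5 250 mm², y = 25 mm, Ī = 1 093 750 mm⁴.
Semicircular cap: semicircle r = 52.5, A = 4329.51 mm², y = 72.2817 mm, Ī = 833 814 mm⁴.
Centroid: ȳ = ΣA·y / ΣA = 46.3692 mm.
Transfer each piece to the horizontal axis through the centroid using Ī + A·d² with d = y − 46.3692:
  rectangular body: d = -21.3692 mm → contributes +3 491 125 mm⁴
  semicircular cap: d = 25.9125 mm → contributes +3 740 893 mm⁴
Total I = 7 232 018 mm⁴.
Extreme fibre distance c = 56.1308 mm; S = I/c = 128 842 mm³.

S_x ≈ 1.288 × 10⁵ mm³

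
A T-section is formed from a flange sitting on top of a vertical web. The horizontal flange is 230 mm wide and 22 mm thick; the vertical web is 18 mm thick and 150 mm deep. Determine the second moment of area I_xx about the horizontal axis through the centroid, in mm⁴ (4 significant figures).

I_xx ≈ 1.829 × 10⁷ mm⁴

Decompose the section into non-overlapping parts with the origin at the bottom-left of its bounding rectangle.
Flange: 230 × 22, A = 5 060 mm², y = 161 mm, Ī = 204 087 mm⁴.
Web: 18 × 150, A = 2 700 mm², y = 75 mm, Ī = 5 062 500 mm⁴.
Centroid: ȳ = ΣA·y / ΣA = 131.077 mm.
Transfer each piece to the horizontal axis through the centroid using Ī + A·d² with d = y − 131.077:
  flange: d = 29.9227 mm → contributes +4 734 643 mm⁴
  web: d = -56.0773 mm → contributes +13 553 098 mm⁴
Total I = 18 287 740 mm⁴.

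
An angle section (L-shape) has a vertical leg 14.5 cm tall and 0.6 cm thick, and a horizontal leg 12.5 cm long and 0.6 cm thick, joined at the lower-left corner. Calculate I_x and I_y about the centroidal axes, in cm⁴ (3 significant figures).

Treat the section as a set of non-overlapping primitives; coordinates are from the bounding-box lower-left.
Vertical leg: 0.6 × 14.5, A = 8.7 cm², y = 7.25 cm, Ī = 152.43 cm⁴.
Horizontal leg (remainder): 11.9 × 0.6, A = 7.14 cm², y = 0.3 cm, Ī = 0.2142 cm⁴.
Centroid: ȳ = ΣA·y / ΣA = 4.1172 cm.
Transfer each piece to the centroidal x-axis using Ī + A·d² with d = y − 4.1172:
  vertical leg: d = 3.1328 cm → contributes +237.81 cm⁴
  horizontal leg (remainder): d = -3.8172 cm → contributes +104.25 cm⁴
Total I = 342.07 cm⁴.
For the y-axis: x̄ = 3.1172 cm.
Repeating about the centroidal y-axis gives I_y = 237.71 cm⁴.

I_x ≈ 342 cm⁴, I_y ≈ 238 cm⁴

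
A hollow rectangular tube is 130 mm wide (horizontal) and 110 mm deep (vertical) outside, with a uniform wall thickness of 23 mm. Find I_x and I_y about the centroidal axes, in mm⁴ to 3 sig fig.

I_x ≈ 1.26 × 10⁷ mm⁴, I_y ≈ 1.70 × 10⁷ mm⁴

Split into non-overlapping primitives; take the origin at the lower-left of the bounding box.
Outer rectangle: 130 × 110, A = 14 300 mm², y = 55 mm, Ī = 14 419 167 mm⁴.
Inner void (subtracted): 84 × 64, A = 5 376 mm², y = 55 mm, Ī = 1 835 008 mm⁴.
By symmetry the centroid is at mid-height, ȳ = 55 mm.
All pieces are centred on the centroidal x-axis, so I = ΣĪ (holes subtracted) = 12 584 159 mm⁴.
Repeating about the centroidal y-axis gives I_y = 16 978 079 mm⁴.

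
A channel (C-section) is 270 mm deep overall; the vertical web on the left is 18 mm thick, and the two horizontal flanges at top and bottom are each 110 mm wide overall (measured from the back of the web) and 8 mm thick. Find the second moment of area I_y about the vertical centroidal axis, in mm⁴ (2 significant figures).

Treat the section as a set of non-overlapping primitives; coordinates are from the bounding-box lower-left.
Web: 18 × 270, A = 4 860 mm², x = 9 mm, Ī = 131 220 mm⁴.
Top flange (beyond web): 92 × 8, A = 736 mm², x = 64 mm, Ī = 519 125 mm⁴.
Bottom flange (beyond web): 92 × 8, A = 736 mm², x = 64 mm, Ī = 519 125 mm⁴.
Centroid: x̄ = ΣA·x / ΣA = 21.79 mm.
Transfer each piece to the vertical centroidal axis using Ī + A·d² with d = x − 21.79:
  web: d = -12.79 mm → contributes +925 723 mm⁴
  top flange (beyond web): d = 42.21 mm → contributes +1 830 703 mm⁴
  bottom flange (beyond web): d = 42.21 mm → contributes +1 830 703 mm⁴
Total I = 4 587 128 mm⁴.

I_y ≈ 4.6 × 10⁶ mm⁴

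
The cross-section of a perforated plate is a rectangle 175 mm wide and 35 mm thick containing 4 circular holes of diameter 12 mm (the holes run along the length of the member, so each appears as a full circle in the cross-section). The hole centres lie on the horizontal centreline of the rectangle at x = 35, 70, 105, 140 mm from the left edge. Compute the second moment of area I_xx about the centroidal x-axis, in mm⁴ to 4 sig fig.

I_xx ≈ 6.212 × 10⁵ mm⁴

Break the section into simple shapes (no overlaps), measuring from the bottom-left corner of the bounding box.
Plate: 175 × 35, A = 6 125 mm², y = 17.5 mm, Ī = 625 260 mm⁴.
Hole 1 (subtracted): ⌀12, A = 113.097 mm², y = 17.5 mm, Ī = 1017.88 mm⁴.
Hole 2 (subtracted): ⌀12, A = 113.097 mm², y = 17.5 mm, Ī = 1017.88 mm⁴.
Hole 3 (subtracted): ⌀12, A = 113.097 mm², y = 17.5 mm, Ī = 1017.88 mm⁴.
Hole 4 (subtracted): ⌀12, A = 113.097 mm², y = 17.5 mm, Ī = 1017.88 mm⁴.
By symmetry the centroid is at mid-height, ȳ = 17.5 mm.
All pieces are centred on the centroidal x-axis, so I = ΣĪ (holes subtracted) = 621 189 mm⁴.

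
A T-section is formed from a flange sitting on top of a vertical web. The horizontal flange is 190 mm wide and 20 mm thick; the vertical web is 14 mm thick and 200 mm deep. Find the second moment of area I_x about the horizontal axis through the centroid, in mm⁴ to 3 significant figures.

I_x ≈ 2.90 × 10⁷ mm⁴

Split into non-overlapping primitives; take the origin at the lower-left of the bounding box.
Flange: 190 × 20, A = 3 800 mm², y = 210 mm, Ī = 126 667 mm⁴.
Web: 14 × 200, A = 2 800 mm², y = 100 mm, Ī = 9 333 333 mm⁴.
Centroid: ȳ = ΣA·y / ΣA = 163.33 mm.
Transfer each piece to the horizontal axis through the centroid using Ī + A·d² with d = y − 163.33:
  flange: d = 46.667 mm → contributes +8 402 222 mm⁴
  web: d = -63.333 mm → contributes +20 564 444 mm⁴
Total I = 28 966 667 mm⁴.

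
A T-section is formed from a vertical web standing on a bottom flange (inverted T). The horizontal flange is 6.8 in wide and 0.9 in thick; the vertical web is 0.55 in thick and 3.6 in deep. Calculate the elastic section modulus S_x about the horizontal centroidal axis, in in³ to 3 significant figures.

Split into non-overlapping primitives; take the origin at the lower-left of the bounding box.
Flange: 6.8 × 0.9, A = 6.12 in², y = 0.45 in, Ī = 0.4131 in⁴.
Web: 0.55 × 3.6, A = 1.98 in², y = 2.7 in, Ī = 2.1384 in⁴.
Centroid: ȳ = ΣA·y / ΣA = 1 in.
Transfer each piece to the horizontal centroidal axis using Ī + A·d² with d = y − 1:
  flange: d = -0.55 in → contributes +2.2644 in⁴
  web: d = 1.7 in → contributes +7.8606 in⁴
Total I = 10.125 in⁴.
Extreme fibre distance c = 3.5 in; S = I/c = 2.8929 in³.

S_x ≈ 2.89 in³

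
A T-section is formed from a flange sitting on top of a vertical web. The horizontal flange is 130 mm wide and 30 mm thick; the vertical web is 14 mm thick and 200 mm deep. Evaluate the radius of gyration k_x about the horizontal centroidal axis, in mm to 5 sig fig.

Split into non-overlapping primitives; take the origin at the lower-left of the bounding box.
Flange: 130 × 30, A = 3 900 mm², y = 215 mm, Ī = 292 500 mm⁴.
Web: 14 × 200, A = 2 800 mm², y = 100 mm, Ī = 9 333 333 mm⁴.
Centroid: ȳ = ΣA·y / ΣA = 166.9403 mm.
Transfer each piece to the horizontal centroidal axis using Ī + A·d² with d = y − 166.9403:
  flange: d = 48.0597 mm → contributes +9 300 466 mm⁴
  web: d = -66.9403 mm → contributes +21 880 143 mm⁴
Total I = 31 180 609 mm⁴.
Radius of gyration: k = √(I/A) = √(31 180 609 / 6 700) = 68.21893 mm.

k_x ≈ 68.219 mm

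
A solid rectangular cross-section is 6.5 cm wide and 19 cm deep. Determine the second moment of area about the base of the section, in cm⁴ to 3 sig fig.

The section: 6.5 × 19, A = 123.5 cm², y = 9.5 cm, Ī = 3715.3 cm⁴.
Transfer it to the bottom edge using Ī + A·d² with d = y − 0:
  the section: d = 9.5 cm → contributes +14 861 cm⁴
Total I = 14 861 cm⁴.

I_base ≈ 1.49 × 10⁴ cm⁴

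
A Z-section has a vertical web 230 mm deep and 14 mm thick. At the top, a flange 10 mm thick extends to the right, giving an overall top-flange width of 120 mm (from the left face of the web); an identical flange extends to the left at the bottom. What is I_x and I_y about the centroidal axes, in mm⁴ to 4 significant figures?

Split into non-overlapping primitives; take the origin at the lower-left of the bounding box.
Web: 14 × 230, A = 3 220 mm², y = 115 mm, Ī = 14 194 833 mm⁴.
Top flange (beyond web): 106 × 10, A = 1 060 mm², y = 225 mm, Ī = 8833.33 mm⁴.
Bottom flange (beyond web): 106 × 10, A = 1 060 mm², y = 5 mm, Ī = 8833.33 mm⁴.
Centroid: ȳ = ΣA·y / ΣA = 115 mm.
Transfer each piece to the centroidal x-axis using Ī + A·d² with d = y − 115:
  web: d = 0 mm → contributes +14 194 833 mm⁴
  top flange (beyond web): d = 110 mm → contributes +12 834 833 mm⁴
  bottom flange (beyond web): d = -110 mm → contributes +12 834 833 mm⁴
Total I = 39 864 500 mm⁴.
For the y-axis: x̄ = 113 mm.
Repeating about the centroidal y-axis gives I_y = 9 669 620 mm⁴.

I_x ≈ 3.986 × 10⁷ mm⁴, I_y ≈ 9.670 × 10⁶ mm⁴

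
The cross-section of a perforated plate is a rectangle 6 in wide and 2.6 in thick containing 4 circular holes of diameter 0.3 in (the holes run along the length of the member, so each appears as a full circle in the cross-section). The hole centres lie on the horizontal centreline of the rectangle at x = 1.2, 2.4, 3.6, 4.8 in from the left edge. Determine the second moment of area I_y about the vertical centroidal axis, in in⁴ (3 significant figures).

Break the section into simple shapes (no overlaps), measuring from the bottom-left corner of the bounding box.
Plate: 6 × 2.6, A = 15.6 in², x = 3 in, Ī = 46.8 in⁴.
Hole 1 (subtracted): ⌀0.3, A = 0.070686 in², x = 1.2 in, Ī = 0.00039761 in⁴.
Hole 2 (subtracted): ⌀0.3, A = 0.070686 in², x = 2.4 in, Ī = 0.00039761 in⁴.
Hole 3 (subtracted): ⌀0.3, A = 0.070686 in², x = 3.6 in, Ī = 0.00039761 in⁴.
Hole 4 (subtracted): ⌀0.3, A = 0.070686 in², x = 4.8 in, Ī = 0.00039761 in⁴.
By symmetry the centroid is at mid-width, x̄ = 3 in.
Transfer each piece to the vertical centroidal axis using Ī + A·d² with d = x − 3:
  plate: d = 0 in → contributes +46.8 in⁴
  hole 1: d = -1.8 in → contributes −0.22942 in⁴
  hole 2: d = -0.6 in → contributes −0.025845 in⁴
  hole 3: d = 0.6 in → contributes −0.025845 in⁴
  hole 4: d = 1.8 in → contributes −0.22942 in⁴
Total I = 46.289 in⁴.

I_y ≈ 46.3 in⁴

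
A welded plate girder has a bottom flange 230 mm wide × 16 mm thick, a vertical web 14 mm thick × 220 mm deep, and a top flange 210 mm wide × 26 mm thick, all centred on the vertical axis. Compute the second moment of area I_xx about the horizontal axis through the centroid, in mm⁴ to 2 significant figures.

Decompose the section into non-overlapping parts with the origin at the bottom-left of its bounding rectangle.
Bottom plate: 230 × 16, A = 3 680 mm², y = 8 mm, Ī = 78 507 mm⁴.
Web plate: 14 × 220, A = 3 080 mm², y = 126 mm, Ī = 12 422 667 mm⁴.
Top plate: 210 × 26, A = 5 460 mm², y = 249 mm, Ī = 307 580 mm⁴.
Centroid: ȳ = ΣA·y / ΣA = 145.4 mm.
Transfer each piece to the horizontal axis through the centroid using Ī + A·d² with d = y − 145.4:
  bottom plate: d = -137.4 mm → contributes +69 574 855 mm⁴
  web plate: d = -19.42 mm → contributes +13 584 517 mm⁴
  top plate: d = 103.6 mm → contributes +58 884 363 mm⁴
Total I = 142 043 734 mm⁴.

I_xx ≈ 1.4 × 10⁸ mm⁴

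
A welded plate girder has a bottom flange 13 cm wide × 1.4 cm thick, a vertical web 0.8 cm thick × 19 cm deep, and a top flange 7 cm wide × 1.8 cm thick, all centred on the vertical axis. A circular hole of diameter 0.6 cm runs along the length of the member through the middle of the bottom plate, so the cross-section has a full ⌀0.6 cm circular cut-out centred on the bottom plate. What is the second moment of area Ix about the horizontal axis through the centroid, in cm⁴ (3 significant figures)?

Break the section into simple shapes (no overlaps), measuring from the bottom-left corner of the bounding box.
Bottom plate: 13 × 1.4, A = 18.2 cm², y = 0.7 cm, Ī = 2.9727 cm⁴.
Web plate: 0.8 × 19, A = 15.2 cm², y = 10.9 cm, Ī = 457.27 cm⁴.
Top plate: 7 × 1.8, A = 12.6 cm², y = 21.3 cm, Ī = 3.402 cm⁴.
Hole (subtracted): ⌀0.6, A = 0.28274 cm², y = 0.7 cm, Ī = 0.0063617 cm⁴.
Centroid: ȳ = ΣA·y / ΣA = 9.7688 cm.
Transfer each piece to the horizontal axis through the centroid using Ī + A·d² with d = y − 9.7688:
  bottom plate: d = -9.0688 cm → contributes +1499.8 cm⁴
  web plate: d = 1.1312 cm → contributes +476.72 cm⁴
  top plate: d = 11.531 cm → contributes +1678.8 cm⁴
  hole: d = -9.0688 cm → contributes −23.26 cm⁴
Total I = 3632.1 cm⁴.

Ix ≈ 3630 cm⁴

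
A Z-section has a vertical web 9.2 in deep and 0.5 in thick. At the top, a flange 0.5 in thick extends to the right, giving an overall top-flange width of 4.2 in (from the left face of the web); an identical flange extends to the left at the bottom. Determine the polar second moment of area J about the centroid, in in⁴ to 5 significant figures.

J ≈ 123.17 in⁴

Split into non-overlapping primitives; take the origin at the lower-left of the bounding box.
Web: 0.5 × 9.2, A = 4.6 in², y = 4.6 in, Ī = 32.44533 in⁴.
Top flange (beyond web): 3.7 × 0.5, A = 1.85 in², y = 8.95 in, Ī = 0.03854167 in⁴.
Bottom flange (beyond web): 3.7 × 0.5, A = 1.85 in², y = 0.25 in, Ī = 0.03854167 in⁴.
Centroid: ȳ = ΣA·y / ΣA = 4.6 in.
Transfer each piece to the centroidal x-axis using Ī + A·d² with d = y − 4.6:
  web: d = 0 in → contributes +32.44533 in⁴
  top flange (beyond web): d = 4.35 in → contributes +35.04517 in⁴
  bottom flange (beyond web): d = -4.35 in → contributes +35.04517 in⁴
Total I = 102.5357 in⁴.
For the y-axis: x̄ = 3.95 in.
Repeating about the centroidal y-axis gives I_y = 20.63392 in⁴.
Polar second moment: J = I_x + I_y = 123.1696 in⁴.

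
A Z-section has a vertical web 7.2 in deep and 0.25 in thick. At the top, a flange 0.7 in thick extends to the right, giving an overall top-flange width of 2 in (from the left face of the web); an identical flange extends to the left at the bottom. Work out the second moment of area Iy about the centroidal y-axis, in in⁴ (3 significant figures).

Break the section into simple shapes (no overlaps), measuring from the bottom-left corner of the bounding box.
Web: 0.25 × 7.2, A = 1.8 in², x = 1.875 in, Ī = 0.009375 in⁴.
Top flange (beyond web): 1.75 × 0.7, A = 1.225 in², x = 2.875 in, Ī = 0.31263 in⁴.
Bottom flange (beyond web): 1.75 × 0.7, A = 1.225 in², x = 0.875 in, Ī = 0.31263 in⁴.
Centroid: x̄ = ΣA·x / ΣA = 1.875 in.
Transfer each piece to the centroidal y-axis using Ī + A·d² with d = x − 1.875:
  web: d = 0 in → contributes +0.009375 in⁴
  top flange (beyond web): d = 1 in → contributes +1.5376 in⁴
  bottom flange (beyond web): d = -1 in → contributes +1.5376 in⁴
Total I = 3.0846 in⁴.

Iy ≈ 3.08 in⁴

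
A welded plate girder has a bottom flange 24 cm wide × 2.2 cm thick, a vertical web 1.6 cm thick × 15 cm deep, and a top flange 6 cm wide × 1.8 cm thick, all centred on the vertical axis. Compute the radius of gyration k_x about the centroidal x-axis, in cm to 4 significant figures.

Split into non-overlapping primitives; take the origin at the lower-left of the bounding box.
Bottom plate: 24 × 2.2, A = 52.8 cm², y = 1.1 cm, Ī = 21.296 cm⁴.
Web plate: 1.6 × 15, A = 24 cm², y = 9.7 cm, Ī = 450 cm⁴.
Top plate: 6 × 1.8, A = 10.8 cm², y = 18.1 cm, Ī = 2.916 cm⁴.
Centroid: ȳ = ΣA·y / ΣA = 5.55205 cm.
Transfer each piece to the centroidal x-axis using Ī + A·d² with d = y − 5.55205:
  bottom plate: d = -4.45205 cm → contributes +1067.83 cm⁴
  web plate: d = 4.14795 cm → contributes +862.931 cm⁴
  top plate: d = 12.5479 cm → contributes +1703.39 cm⁴
Total I = 3634.15 cm⁴.
Radius of gyration: k = √(I/A) = √(3634.15 / 87.6) = 6.44094 cm.

k_x ≈ 6.441 cm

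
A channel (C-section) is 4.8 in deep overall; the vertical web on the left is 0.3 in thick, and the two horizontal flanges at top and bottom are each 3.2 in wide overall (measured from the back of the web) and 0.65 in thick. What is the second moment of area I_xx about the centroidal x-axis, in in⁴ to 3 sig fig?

Treat the section as a set of non-overlapping primitives; coordinates are from the bounding-box lower-left.
Web: 0.3 × 4.8, A = 1.44 in², y = 2.4 in, Ī = 2.7648 in⁴.
Top flange (beyond web): 2.9 × 0.65, A = 1.885 in², y = 4.475 in, Ī = 0.066368 in⁴.
Bottom flange (beyond web): 2.9 × 0.65, A = 1.885 in², y = 0.325 in, Ī = 0.066368 in⁴.
By symmetry the centroid is at mid-height, ȳ = 2.4 in.
Transfer each piece to the centroidal x-axis using Ī + A·d² with d = y − 2.4:
  web: d = 0 in → contributes +2.7648 in⁴
  top flange (beyond web): d = 2.075 in → contributes +8.1825 in⁴
  bottom flange (beyond web): d = -2.075 in → contributes +8.1825 in⁴
Total I = 19.13 in⁴.

I_xx ≈ 19.1 in⁴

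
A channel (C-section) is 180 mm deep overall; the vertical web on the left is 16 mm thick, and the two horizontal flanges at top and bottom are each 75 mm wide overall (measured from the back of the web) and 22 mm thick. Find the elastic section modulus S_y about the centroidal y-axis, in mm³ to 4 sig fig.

S_y ≈ 5.555 × 10⁴ mm³

Break the section into simple shapes (no overlaps), measuring from the bottom-left corner of the bounding box.
Web: 16 × 180, A = 2 880 mm², x = 8 mm, Ī = 61 440 mm⁴.
Top flange (beyond web): 59 × 22, A = 1 298 mm², x = 45.5 mm, Ī = 376 528 mm⁴.
Bottom flange (beyond web): 59 × 22, A = 1 298 mm², x = 45.5 mm, Ī = 376 528 mm⁴.
Centroid: x̄ = ΣA·x / ΣA = 25.7776 mm.
Transfer each piece to the centroidal y-axis using Ī + A·d² with d = x − 25.7776:
  web: d = -17.7776 mm → contributes +971 641 mm⁴
  top flange (beyond web): d = 19.7224 mm → contributes +881 416 mm⁴
  bottom flange (beyond web): d = 19.7224 mm → contributes +881 416 mm⁴
Total I = 2 734 474 mm⁴.
Extreme fibre distance c = 49.2224 mm; S = I/c = 55553.4 mm³.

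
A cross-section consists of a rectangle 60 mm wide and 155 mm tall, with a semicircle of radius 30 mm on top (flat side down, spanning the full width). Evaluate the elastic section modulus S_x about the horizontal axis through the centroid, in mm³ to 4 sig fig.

Treat the section as a set of non-overlapping primitives; coordinates are from the bounding-box lower-left.
Rectangular body: 60 × 155, A = 9 300 mm², y = 77.5 mm, Ī = 18 619 375 mm⁴.
Semicircular cap: semicircle r = 30, A = 1413.72 mm², y = 167.732 mm, Ī = 88903.1 mm⁴.
Centroid: ȳ = ΣA·y / ΣA = 89.4065 mm.
Transfer each piece to the horizontal axis through the centroid using Ī + A·d² with d = y − 89.4065:
  rectangular body: d = -11.9065 mm → contributes +19 937 791 mm⁴
  semicircular cap: d = 78.3259 mm → contributes +8 761 975 mm⁴
Total I = 28 699 766 mm⁴.
Extreme fibre distance c = 95.5935 mm; S = I/c = 300 227 mm³.

S_x ≈ 3.002 × 10⁵ mm³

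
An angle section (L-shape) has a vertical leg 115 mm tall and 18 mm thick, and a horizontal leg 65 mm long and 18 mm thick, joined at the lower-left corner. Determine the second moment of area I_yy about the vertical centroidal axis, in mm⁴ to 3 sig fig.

Treat the section as a set of non-overlapping primitives; coordinates are from the bounding-box lower-left.
Vertical leg: 18 × 115, A = 2 070 mm², x = 9 mm, Ī = 55 890 mm⁴.
Horizontal leg (remainder): 47 × 18, A = 846 mm², x = 41.5 mm, Ī = 155 735 mm⁴.
Centroid: x̄ = ΣA·x / ΣA = 18.429 mm.
Transfer each piece to the vertical centroidal axis using Ī + A·d² with d = x − 18.429:
  vertical leg: d = -9.429 mm → contributes +239 926 mm⁴
  horizontal leg (remainder): d = 23.071 mm → contributes +606 035 mm⁴
Total I = 845 961 mm⁴.

I_yy ≈ 8.46 × 10⁵ mm⁴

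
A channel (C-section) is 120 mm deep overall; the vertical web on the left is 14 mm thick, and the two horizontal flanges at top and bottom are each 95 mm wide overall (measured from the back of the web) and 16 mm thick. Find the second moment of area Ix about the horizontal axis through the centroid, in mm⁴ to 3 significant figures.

Ix ≈ 9.08 × 10⁶ mm⁴

Decompose the section into non-overlapping parts with the origin at the bottom-left of its bounding rectangle.
Web: 14 × 120, A = 1 680 mm², y = 60 mm, Ī = 2 016 000 mm⁴.
Top flange (beyond web): 81 × 16, A = 1 296 mm², y = 112 mm, Ī = 27 648 mm⁴.
Bottom flange (beyond web): 81 × 16, A = 1 296 mm², y = 8 mm, Ī = 27 648 mm⁴.
By symmetry the centroid is at mid-height, ȳ = 60 mm.
Transfer each piece to the horizontal axis through the centroid using Ī + A·d² with d = y − 60:
  web: d = 0 mm → contributes +2 016 000 mm⁴
  top flange (beyond web): d = 52 mm → contributes +3 532 032 mm⁴
  bottom flange (beyond web): d = -52 mm → contributes +3 532 032 mm⁴
Total I = 9 080 064 mm⁴.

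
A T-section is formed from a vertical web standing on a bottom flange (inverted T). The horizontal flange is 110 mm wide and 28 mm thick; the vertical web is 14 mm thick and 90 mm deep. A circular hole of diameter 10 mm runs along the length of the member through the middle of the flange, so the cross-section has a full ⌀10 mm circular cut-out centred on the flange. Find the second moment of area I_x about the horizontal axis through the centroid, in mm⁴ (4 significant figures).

I_x ≈ 4.140 × 10⁶ mm⁴

Break the section into simple shapes (no overlaps), measuring from the bottom-left corner of the bounding box.
Flange: 110 × 28, A = 3 080 mm², y = 14 mm, Ī = 201 227 mm⁴.
Web: 14 × 90, A = 1 260 mm², y = 73 mm, Ī = 850 500 mm⁴.
Hole (subtracted): ⌀10, A = 78.5398 mm², y = 14 mm, Ī = 490.874 mm⁴.
Centroid: ȳ = ΣA·y / ΣA = 31.4447 mm.
Transfer each piece to the horizontal axis through the centroid using Ī + A·d² with d = y − 31.4447:
  flange: d = -17.4447 mm → contributes +1 138 527 mm⁴
  web: d = 41.5553 mm → contributes +3 026 320 mm⁴
  hole: d = -17.4447 mm → contributes −24 392 mm⁴
Total I = 4 140 455 mm⁴.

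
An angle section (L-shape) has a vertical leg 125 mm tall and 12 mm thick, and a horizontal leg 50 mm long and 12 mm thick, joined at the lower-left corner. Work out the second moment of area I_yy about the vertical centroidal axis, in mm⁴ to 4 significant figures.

I_yy ≈ 2.914 × 10⁵ mm⁴

Treat the section as a set of non-overlapping primitives; coordinates are from the bounding-box lower-left.
Vertical leg: 12 × 125, A = 1 500 mm², x = 6 mm, Ī = 18 000 mm⁴.
Horizontal leg (remainder): 38 × 12, A = 456 mm², x = 31 mm, Ī = 54 872 mm⁴.
Centroid: x̄ = ΣA·x / ΣA = 11.8282 mm.
Transfer each piece to the vertical centroidal axis using Ī + A·d² with d = x − 11.8282:
  vertical leg: d = -5.82822 mm → contributes +68952.2 mm⁴
  horizontal leg (remainder): d = 19.1718 mm → contributes +222 478 mm⁴
Total I = 291 430 mm⁴.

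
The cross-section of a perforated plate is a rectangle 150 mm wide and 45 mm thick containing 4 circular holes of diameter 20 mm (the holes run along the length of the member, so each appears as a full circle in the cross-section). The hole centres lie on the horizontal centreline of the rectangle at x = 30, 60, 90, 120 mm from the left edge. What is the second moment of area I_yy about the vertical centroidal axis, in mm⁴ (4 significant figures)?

Split into non-overlapping primitives; take the origin at the lower-left of the bounding box.
Plate: 150 × 45, A = 6 750 mm², x = 75 mm, Ī = 12 656 250 mm⁴.
Hole 1 (subtracted): ⌀20, A = 314.159 mm², x = 30 mm, Ī = 7853.98 mm⁴.
Hole 2 (subtracted): ⌀20, A = 314.159 mm², x = 60 mm, Ī = 7853.98 mm⁴.
Hole 3 (subtracted): ⌀20, A = 314.159 mm², x = 90 mm, Ī = 7853.98 mm⁴.
Hole 4 (subtracted): ⌀20, A = 314.159 mm², x = 120 mm, Ī = 7853.98 mm⁴.
By symmetry the centroid is at mid-width, x̄ = 75 mm.
Transfer each piece to the vertical centroidal axis using Ī + A·d² with d = x − 75:
  plate: d = 0 mm → contributes +12 656 250 mm⁴
  hole 1: d = -45 mm → contributes −644 026 mm⁴
  hole 2: d = -15 mm → contributes −78539.8 mm⁴
  hole 3: d = 15 mm → contributes −78539.8 mm⁴
  hole 4: d = 45 mm → contributes −644 026 mm⁴
Total I = 11 211 117 mm⁴.

I_yy ≈ 1.121 × 10⁷ mm⁴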